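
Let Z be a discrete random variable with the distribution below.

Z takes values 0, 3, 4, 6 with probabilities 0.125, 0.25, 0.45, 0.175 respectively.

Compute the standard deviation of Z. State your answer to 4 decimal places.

E[Z] = (0)(0.125) + (3)(0.25) + (4)(0.45) + (6)(0.175) = 3.6
E[Z²] = (0)²(0.125) + (3)²(0.25) + (4)²(0.45) + (6)²(0.175) = 15.75
V(Z) = E[Z²] − (E[Z])² = 15.75 − (3.6)² = 2.79
SD(Z) = √2.79 ≈ 1.6703

1.6703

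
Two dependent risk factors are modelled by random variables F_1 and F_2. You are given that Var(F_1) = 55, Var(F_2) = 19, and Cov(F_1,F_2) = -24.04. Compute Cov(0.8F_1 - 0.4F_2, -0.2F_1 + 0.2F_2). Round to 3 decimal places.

-16.090

Cov(0.8F_1 - 0.4F_2, -0.2F_1 + 0.2F_2) = (0.8)(-0.2)Var(F_1) + (-0.4)(0.2)Var(F_2) + [(0.8)(0.2) + (-0.4)(-0.2)]Cov(F_1,F_2)
= -0.16·55 + -0.08·19 + 0.24·-24.04 = -16.0896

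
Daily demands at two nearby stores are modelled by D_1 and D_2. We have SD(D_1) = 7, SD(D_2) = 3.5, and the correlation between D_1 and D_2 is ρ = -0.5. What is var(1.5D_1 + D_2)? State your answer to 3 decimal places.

var(D_1) = (7)² = 49;  var(D_2) = (3.5)² = 12.25
Cov(D_1,D_2) = ρ·SD(D_1)·SD(D_2) = -0.5·7·3.5 = -12.25
var(1.5D_1 + D_2) = (1.5)²·var(D_1) + (1)²·var(D_2) + 2·(1.5)·(1)·Cov(D_1,D_2)
= 2.25·49 + 1·12.25 + 3·-12.25 = 85.75

85.750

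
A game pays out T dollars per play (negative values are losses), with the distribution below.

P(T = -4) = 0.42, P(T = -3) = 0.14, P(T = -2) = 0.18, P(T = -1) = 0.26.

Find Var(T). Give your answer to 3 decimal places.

E[T] = (-4)(0.42) + (-3)(0.14) + (-2)(0.18) + (-1)(0.26) = -2.72
E[T²] = (-4)²(0.42) + (-3)²(0.14) + (-2)²(0.18) + (-1)²(0.26) = 8.96
Var(T) = E[T²] − (E[T])² = 8.96 − (-2.72)² = 1.5616

1.562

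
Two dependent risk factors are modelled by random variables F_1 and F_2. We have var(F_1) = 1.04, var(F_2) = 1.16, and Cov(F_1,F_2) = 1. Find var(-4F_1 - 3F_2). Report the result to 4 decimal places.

var(-4F_1 - 3F_2) = (-4)²·var(F_1) + (-3)²·var(F_2) + 2·(-4)·(-3)·Cov(F_1,F_2)
= 16·1.04 + 9·1.16 + 24·1 = 51.08

51.0800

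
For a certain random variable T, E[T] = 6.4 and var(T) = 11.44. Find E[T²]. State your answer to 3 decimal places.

E[T²] = var(T) + (E[T])² = 11.44 + (6.4)² = 52.4

52.400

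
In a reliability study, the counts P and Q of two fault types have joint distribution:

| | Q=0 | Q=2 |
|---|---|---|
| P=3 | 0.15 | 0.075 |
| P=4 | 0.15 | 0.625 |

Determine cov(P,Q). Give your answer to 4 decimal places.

E[P] = 3.775,  E[Q] = 1.4
E[PQ] = 5.45
cov(P,Q) = E[PQ] − E[P]E[Q] = 5.45 − (3.775)(1.4) = 0.165

0.1650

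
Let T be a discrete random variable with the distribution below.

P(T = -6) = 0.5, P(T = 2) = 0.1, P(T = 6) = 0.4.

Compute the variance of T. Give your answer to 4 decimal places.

E[T] = (-6)(0.5) + (2)(0.1) + (6)(0.4) = -0.4
E[T²] = (-6)²(0.5) + (2)²(0.1) + (6)²(0.4) = 32.8
var(T) = E[T²] − (E[T])² = 32.8 − (-0.4)² = 32.64

32.6400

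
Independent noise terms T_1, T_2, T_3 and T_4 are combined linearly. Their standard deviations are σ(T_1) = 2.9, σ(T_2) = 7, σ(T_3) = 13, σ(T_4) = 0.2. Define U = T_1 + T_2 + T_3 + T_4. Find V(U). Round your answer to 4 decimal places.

226.4500

V(T_1) = 8.41, V(T_2) = 49, V(T_3) = 169, V(T_4) = 0.04
By independence, V(U) = (1)²V(T_1) + (1)²V(T_2) + (1)²V(T_3) + (1)²V(T_4)
= (1)²·8.41 + (1)²·49 + (1)²·169 + (1)²·0.04 = 226.45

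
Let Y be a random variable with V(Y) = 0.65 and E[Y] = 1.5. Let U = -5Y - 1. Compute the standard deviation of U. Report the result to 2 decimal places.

4.03

V(-5Y - 1) = (-5)²·0.65 = 16.25
SD(U) = √16.25 ≈ 4.03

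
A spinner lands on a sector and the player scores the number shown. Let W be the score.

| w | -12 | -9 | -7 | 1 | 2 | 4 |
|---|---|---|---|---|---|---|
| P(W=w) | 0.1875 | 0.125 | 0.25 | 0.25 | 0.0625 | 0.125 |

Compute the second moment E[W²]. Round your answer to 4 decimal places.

51.8750

E[W²] = (-12)²(0.1875) + (-9)²(0.125) + (-7)²(0.25) + (1)²(0.25) + (2)²(0.0625) + (4)²(0.125) = 51.875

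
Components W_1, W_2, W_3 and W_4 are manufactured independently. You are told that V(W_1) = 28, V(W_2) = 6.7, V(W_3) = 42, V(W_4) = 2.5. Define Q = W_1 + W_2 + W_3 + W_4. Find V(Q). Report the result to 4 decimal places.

By independence, V(Q) = (1)²V(W_1) + (1)²V(W_2) + (1)²V(W_3) + (1)²V(W_4)
= (1)²·28 + (1)²·6.7 + (1)²·42 + (1)²·2.5 = 79.2

79.2000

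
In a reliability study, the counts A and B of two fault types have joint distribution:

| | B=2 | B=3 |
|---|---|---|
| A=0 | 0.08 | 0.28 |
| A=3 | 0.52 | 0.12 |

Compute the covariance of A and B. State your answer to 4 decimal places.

E[A] = 1.92,  E[B] = 2.4
E[AB] = 4.2
Cov(A,B) = E[AB] − E[A]E[B] = 4.2 − (1.92)(2.4) = -0.408

-0.4080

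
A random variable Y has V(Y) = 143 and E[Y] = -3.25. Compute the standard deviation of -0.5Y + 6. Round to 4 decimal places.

V(-0.5Y + 6) = (-0.5)²·143 = 35.75
sd(-0.5Y + 6) = √35.75 ≈ 5.9791

5.9791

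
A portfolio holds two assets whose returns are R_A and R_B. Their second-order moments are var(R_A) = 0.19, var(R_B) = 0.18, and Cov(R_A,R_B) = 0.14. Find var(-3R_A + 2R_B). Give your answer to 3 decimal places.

var(-3R_A + 2R_B) = (-3)²·var(R_A) + (2)²·var(R_B) + 2·(-3)·(2)·Cov(R_A,R_B)
= 9·0.19 + 4·0.18 + -12·0.14 = 0.75

0.750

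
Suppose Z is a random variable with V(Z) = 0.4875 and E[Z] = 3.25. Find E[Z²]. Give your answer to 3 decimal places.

E[Z²] = V(Z) + (E[Z])² = 0.4875 + (3.25)² = 11.05

11.050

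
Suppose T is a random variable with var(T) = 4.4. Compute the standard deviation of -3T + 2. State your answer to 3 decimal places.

var(-3T + 2) = (-3)²·4.4 = 39.6
sd(-3T + 2) = √39.6 ≈ 6.293

6.293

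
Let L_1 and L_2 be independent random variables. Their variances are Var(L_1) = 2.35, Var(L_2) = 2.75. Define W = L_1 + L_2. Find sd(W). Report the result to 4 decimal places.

By independence, Var(W) = (1)²Var(L_1) + (1)²Var(L_2)
= (1)²·2.35 + (1)²·2.75 = 5.1
sd(W) = √5.1 ≈ 2.2583

2.2583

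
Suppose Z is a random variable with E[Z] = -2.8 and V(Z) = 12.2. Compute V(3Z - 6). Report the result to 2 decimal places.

109.80

V(3Z - 6) = (3)²·V(Z) = 9·12.2 = 109.8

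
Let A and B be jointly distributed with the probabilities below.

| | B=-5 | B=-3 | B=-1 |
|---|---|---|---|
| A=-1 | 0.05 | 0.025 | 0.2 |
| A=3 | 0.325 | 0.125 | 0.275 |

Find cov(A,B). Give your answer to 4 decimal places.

-0.9800

E[A] = 1.9,  E[B] = -2.8
E[AB] = -6.3
cov(A,B) = E[AB] − E[A]E[B] = -6.3 − (1.9)(-2.8) = -0.98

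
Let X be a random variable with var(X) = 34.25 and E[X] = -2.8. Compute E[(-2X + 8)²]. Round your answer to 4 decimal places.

E[-2X + 8] = -2·-2.8 + 8 = 13.6
var(-2X + 8) = (-2)²·34.25 = 137
E[(-2X + 8)²] = var((-2X + 8)) + (E[(-2X + 8)])² = 137 + (13.6)² = 321.96

321.9600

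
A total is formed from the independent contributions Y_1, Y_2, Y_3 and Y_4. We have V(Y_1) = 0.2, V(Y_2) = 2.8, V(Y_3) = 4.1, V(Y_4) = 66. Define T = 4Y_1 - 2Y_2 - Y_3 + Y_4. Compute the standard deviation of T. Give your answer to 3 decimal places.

9.192

By independence, V(T) = (4)²V(Y_1) + (-2)²V(Y_2) + (-1)²V(Y_3) + (1)²V(Y_4)
= (4)²·0.2 + (-2)²·2.8 + (-1)²·4.1 + (1)²·66 = 84.5
σ(T) = √84.5 ≈ 9.192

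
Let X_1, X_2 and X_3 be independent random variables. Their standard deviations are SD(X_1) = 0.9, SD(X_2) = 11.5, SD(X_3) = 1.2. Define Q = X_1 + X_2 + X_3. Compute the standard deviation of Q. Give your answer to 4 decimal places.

11.5974

var(X_1) = 0.81, var(X_2) = 132.25, var(X_3) = 1.44
By independence, var(Q) = (1)²var(X_1) + (1)²var(X_2) + (1)²var(X_3)
= (1)²·0.81 + (1)²·132.25 + (1)²·1.44 = 134.5
SD(Q) = √134.5 ≈ 11.5974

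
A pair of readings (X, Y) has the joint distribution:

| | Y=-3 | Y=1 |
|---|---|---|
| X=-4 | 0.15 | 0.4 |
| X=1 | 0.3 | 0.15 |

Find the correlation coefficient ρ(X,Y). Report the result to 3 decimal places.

E[X] = -1.75,  E[Y] = -0.8
E[XY] = -0.55
cov(X,Y) = E[XY] − E[X]E[Y] = -0.55 − (-1.75)(-0.8) = -1.95
var(X) = 6.1875,  var(Y) = 3.96
ρ = -1.95 / √(6.1875·3.96) ≈ -0.394

-0.394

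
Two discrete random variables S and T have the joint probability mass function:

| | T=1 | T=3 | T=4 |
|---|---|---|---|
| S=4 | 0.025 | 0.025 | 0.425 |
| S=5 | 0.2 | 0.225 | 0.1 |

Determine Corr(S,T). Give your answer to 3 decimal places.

E[S] = 4.525,  E[T] = 3.075
E[ST] = 13.575
Cov(S,T) = E[ST] − E[S]E[T] = 13.575 − (4.525)(3.075) = -0.339375
var(S) = 0.249375,  var(T) = 1.419375
ρ = -0.339375 / √(0.249375·1.419375) ≈ -0.570

-0.570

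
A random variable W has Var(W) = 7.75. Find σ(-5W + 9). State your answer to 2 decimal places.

Var(-5W + 9) = (-5)²·7.75 = 193.75
σ(-5W + 9) = √193.75 ≈ 13.92

13.92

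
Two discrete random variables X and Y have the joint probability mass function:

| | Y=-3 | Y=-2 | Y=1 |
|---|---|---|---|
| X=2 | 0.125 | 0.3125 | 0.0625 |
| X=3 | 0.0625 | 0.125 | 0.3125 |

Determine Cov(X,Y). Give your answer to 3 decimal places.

0.406

E[X] = 2.5,  E[Y] = -1.0625
E[XY] = -2.25
Cov(X,Y) = E[XY] − E[X]E[Y] = -2.25 − (2.5)(-1.0625) = 0.40625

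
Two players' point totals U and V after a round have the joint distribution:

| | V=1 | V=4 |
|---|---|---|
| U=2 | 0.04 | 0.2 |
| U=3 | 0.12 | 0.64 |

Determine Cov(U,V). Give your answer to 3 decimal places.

E[U] = 2.76,  E[V] = 3.52
E[UV] = 9.72
Cov(U,V) = E[UV] − E[U]E[V] = 9.72 − (2.76)(3.52) = 0.0048

0.005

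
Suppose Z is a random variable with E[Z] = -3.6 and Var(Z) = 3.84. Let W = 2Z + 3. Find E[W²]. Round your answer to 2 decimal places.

33.00

E[2Z + 3] = 2·-3.6 + 3 = -4.2
Var(2Z + 3) = (2)²·3.84 = 15.36
E[W²] = Var(W) + (E[W])² = 15.36 + (-4.2)² = 33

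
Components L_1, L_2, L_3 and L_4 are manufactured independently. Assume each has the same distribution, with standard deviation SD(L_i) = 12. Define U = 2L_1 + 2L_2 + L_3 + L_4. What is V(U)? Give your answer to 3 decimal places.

1440.000

V(L_i) = (12)² = 144
By independence, V(U) = (2)²V(L_1) + (2)²V(L_2) + (1)²V(L_3) + (1)²V(L_4)
= (2)²·144 + (2)²·144 + (1)²·144 + (1)²·144 = 1440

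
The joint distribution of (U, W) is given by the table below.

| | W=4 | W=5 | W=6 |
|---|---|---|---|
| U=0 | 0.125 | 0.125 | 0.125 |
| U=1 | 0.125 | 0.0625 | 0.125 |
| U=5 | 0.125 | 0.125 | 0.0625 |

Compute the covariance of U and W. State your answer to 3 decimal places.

-0.195

E[U] = 1.875,  E[W] = 4.9375
E[UW] = 9.0625
cov(U,W) = E[UW] − E[U]E[W] = 9.0625 − (1.875)(4.9375) = -0.1953125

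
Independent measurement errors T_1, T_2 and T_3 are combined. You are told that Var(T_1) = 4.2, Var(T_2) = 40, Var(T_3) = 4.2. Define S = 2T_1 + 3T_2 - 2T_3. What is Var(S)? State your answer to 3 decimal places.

393.600

By independence, Var(S) = (2)²Var(T_1) + (3)²Var(T_2) + (-2)²Var(T_3)
= (2)²·4.2 + (3)²·40 + (-2)²·4.2 = 393.6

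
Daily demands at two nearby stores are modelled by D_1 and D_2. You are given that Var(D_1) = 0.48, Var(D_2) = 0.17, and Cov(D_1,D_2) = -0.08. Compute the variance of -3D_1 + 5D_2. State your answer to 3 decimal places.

10.970

Var(-3D_1 + 5D_2) = (-3)²·Var(D_1) + (5)²·Var(D_2) + 2·(-3)·(5)·Cov(D_1,D_2)
= 9·0.48 + 25·0.17 + -30·-0.08 = 10.97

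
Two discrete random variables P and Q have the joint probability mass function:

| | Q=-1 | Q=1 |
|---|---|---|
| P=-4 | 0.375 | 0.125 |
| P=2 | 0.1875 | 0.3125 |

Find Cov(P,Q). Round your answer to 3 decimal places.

1.125

E[P] = -1,  E[Q] = -0.125
E[PQ] = 1.25
Cov(P,Q) = E[PQ] − E[P]E[Q] = 1.25 − (-1)(-0.125) = 1.125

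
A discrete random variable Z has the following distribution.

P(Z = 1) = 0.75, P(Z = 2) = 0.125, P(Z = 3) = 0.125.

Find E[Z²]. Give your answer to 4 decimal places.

E[Z²] = (1)²(0.75) + (2)²(0.125) + (3)²(0.125) = 2.375

2.3750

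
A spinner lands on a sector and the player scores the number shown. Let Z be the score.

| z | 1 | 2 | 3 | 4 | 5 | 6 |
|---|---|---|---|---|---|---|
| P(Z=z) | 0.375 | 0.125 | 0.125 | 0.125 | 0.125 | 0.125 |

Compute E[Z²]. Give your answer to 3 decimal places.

11.625

E[Z²] = (1)²(0.375) + (2)²(0.125) + (3)²(0.125) + (4)²(0.125) + (5)²(0.125) + (6)²(0.125) = 11.625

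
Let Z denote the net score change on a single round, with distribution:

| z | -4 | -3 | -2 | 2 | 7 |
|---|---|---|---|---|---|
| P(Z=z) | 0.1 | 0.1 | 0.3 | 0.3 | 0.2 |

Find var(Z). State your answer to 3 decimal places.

14.210

E[Z] = (-4)(0.1) + (-3)(0.1) + (-2)(0.3) + (2)(0.3) + (7)(0.2) = 0.7
E[Z²] = (-4)²(0.1) + (-3)²(0.1) + (-2)²(0.3) + (2)²(0.3) + (7)²(0.2) = 14.7
var(Z) = E[Z²] − (E[Z])² = 14.7 − (0.7)² = 14.21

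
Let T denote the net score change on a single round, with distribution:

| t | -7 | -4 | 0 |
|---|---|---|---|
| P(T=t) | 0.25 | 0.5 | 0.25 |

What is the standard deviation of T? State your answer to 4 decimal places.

2.4875

E[T] = (-7)(0.25) + (-4)(0.5) + (0)(0.25) = -3.75
E[T²] = (-7)²(0.25) + (-4)²(0.5) + (0)²(0.25) = 20.25
V(T) = E[T²] − (E[T])² = 20.25 − (-3.75)² = 6.1875
sd(T) = √6.1875 ≈ 2.4875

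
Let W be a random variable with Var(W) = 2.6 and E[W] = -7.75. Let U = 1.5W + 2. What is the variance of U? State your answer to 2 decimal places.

5.85

Var(1.5W + 2) = (1.5)²·Var(W) = 2.25·2.6 = 5.85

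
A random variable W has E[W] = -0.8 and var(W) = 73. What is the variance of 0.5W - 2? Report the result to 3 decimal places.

var(0.5W - 2) = (0.5)²·var(W) = 0.25·73 = 18.25

18.250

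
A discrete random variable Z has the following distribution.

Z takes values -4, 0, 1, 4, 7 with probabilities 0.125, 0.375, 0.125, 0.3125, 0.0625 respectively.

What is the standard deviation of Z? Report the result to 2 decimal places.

E[Z] = (-4)(0.125) + (0)(0.375) + (1)(0.125) + (4)(0.3125) + (7)(0.0625) = 1.3125
E[Z²] = (-4)²(0.125) + (0)²(0.375) + (1)²(0.125) + (4)²(0.3125) + (7)²(0.0625) = 10.1875
var(Z) = E[Z²] − (E[Z])² = 10.1875 − (1.3125)² = 8.46484375
SD(Z) = √8.46484375 ≈ 2.91

2.91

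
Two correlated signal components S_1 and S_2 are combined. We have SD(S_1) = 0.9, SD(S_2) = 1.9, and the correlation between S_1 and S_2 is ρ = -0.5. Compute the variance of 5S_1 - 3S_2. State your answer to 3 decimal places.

78.390

Var(S_1) = (0.9)² = 0.81;  Var(S_2) = (1.9)² = 3.61
Cov(S_1,S_2) = ρ·SD(S_1)·SD(S_2) = -0.5·0.9·1.9 = -0.855
Var(5S_1 - 3S_2) = (5)²·Var(S_1) + (-3)²·Var(S_2) + 2·(5)·(-3)·Cov(S_1,S_2)
= 25·0.81 + 9·3.61 + -30·-0.855 = 78.39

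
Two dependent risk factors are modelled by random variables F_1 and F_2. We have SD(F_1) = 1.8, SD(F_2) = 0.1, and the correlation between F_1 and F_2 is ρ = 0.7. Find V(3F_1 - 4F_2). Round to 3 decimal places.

V(F_1) = (1.8)² = 3.24;  V(F_2) = (0.1)² = 0.01
cov(F_1,F_2) = ρ·SD(F_1)·SD(F_2) = 0.7·1.8·0.1 = 0.126
V(3F_1 - 4F_2) = (3)²·V(F_1) + (-4)²·V(F_2) + 2·(3)·(-4)·cov(F_1,F_2)
= 9·3.24 + 16·0.01 + -24·0.126 = 26.296

26.296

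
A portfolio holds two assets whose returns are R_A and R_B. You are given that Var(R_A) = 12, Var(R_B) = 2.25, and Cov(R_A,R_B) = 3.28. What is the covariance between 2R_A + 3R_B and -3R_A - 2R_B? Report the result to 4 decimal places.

-128.1400

Cov(2R_A + 3R_B, -3R_A - 2R_B) = (2)(-3)Var(R_A) + (3)(-2)Var(R_B) + [(2)(-2) + (3)(-3)]Cov(R_A,R_B)
= -6·12 + -6·2.25 + -13·3.28 = -128.14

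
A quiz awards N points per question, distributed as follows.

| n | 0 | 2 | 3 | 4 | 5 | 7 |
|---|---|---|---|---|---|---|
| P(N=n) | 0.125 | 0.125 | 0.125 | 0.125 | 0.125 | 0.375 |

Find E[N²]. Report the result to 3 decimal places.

25.125

E[N²] = (0)²(0.125) + (2)²(0.125) + (3)²(0.125) + (4)²(0.125) + (5)²(0.125) + (7)²(0.375) = 25.125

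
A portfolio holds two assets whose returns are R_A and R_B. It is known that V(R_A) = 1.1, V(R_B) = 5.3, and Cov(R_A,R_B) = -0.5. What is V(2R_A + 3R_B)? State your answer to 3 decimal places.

V(2R_A + 3R_B) = (2)²·V(R_A) + (3)²·V(R_B) + 2·(2)·(3)·Cov(R_A,R_B)
= 4·1.1 + 9·5.3 + 12·-0.5 = 46.1

46.100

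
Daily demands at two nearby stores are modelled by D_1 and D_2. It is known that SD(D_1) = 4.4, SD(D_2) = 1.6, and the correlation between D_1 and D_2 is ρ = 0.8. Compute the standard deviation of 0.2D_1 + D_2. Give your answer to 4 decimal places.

V(D_1) = (4.4)² = 19.36;  V(D_2) = (1.6)² = 2.56
Cov(D_1,D_2) = ρ·SD(D_1)·SD(D_2) = 0.8·4.4·1.6 = 5.632
V(0.2D_1 + D_2) = (0.2)²·V(D_1) + (1)²·V(D_2) + 2·(0.2)·(1)·Cov(D_1,D_2)
= 0.04·19.36 + 1·2.56 + 0.4·5.632 = 5.5872
SD(0.2D_1 + D_2) = √5.5872 ≈ 2.3637

2.3637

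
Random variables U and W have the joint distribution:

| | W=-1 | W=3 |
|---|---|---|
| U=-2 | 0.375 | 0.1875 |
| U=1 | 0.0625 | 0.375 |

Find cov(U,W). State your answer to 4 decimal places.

1.5469

E[U] = -0.6875,  E[W] = 1.25
E[UW] = 0.6875
cov(U,W) = E[UW] − E[U]E[W] = 0.6875 − (-0.6875)(1.25) = 1.546875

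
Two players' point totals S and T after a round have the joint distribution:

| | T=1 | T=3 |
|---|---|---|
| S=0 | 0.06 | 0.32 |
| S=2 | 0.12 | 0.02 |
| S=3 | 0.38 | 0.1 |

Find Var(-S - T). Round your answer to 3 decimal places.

E[S] = 1.72,  E[T] = 1.88,  E[ST] = 2.4
Var(S) = 4.88 − (1.72)² = 1.9216;  Var(T) = 4.52 − (1.88)² = 0.9856
Cov(S,T) = 2.4 − (1.72)(1.88) = -0.8336
Var(-S - T) = (-1)²·1.9216 + (-1)²·0.9856 + 2·(-1)·(-1)·-0.8336 = 1.24

1.240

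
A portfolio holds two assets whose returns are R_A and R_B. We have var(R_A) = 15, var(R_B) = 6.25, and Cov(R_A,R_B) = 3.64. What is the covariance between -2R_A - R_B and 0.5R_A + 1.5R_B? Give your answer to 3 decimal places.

Cov(-2R_A - R_B, 0.5R_A + 1.5R_B) = (-2)(0.5)var(R_A) + (-1)(1.5)var(R_B) + [(-2)(1.5) + (-1)(0.5)]Cov(R_A,R_B)
= -1·15 + -1.5·6.25 + -3.5·3.64 = -37.115

-37.115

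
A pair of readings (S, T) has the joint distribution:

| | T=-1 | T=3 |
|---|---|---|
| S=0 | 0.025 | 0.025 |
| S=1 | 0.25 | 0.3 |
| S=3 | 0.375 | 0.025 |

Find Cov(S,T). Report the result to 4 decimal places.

E[S] = 1.75,  E[T] = 0.4
E[ST] = -0.25
Cov(S,T) = E[ST] − E[S]E[T] = -0.25 − (1.75)(0.4) = -0.95

-0.9500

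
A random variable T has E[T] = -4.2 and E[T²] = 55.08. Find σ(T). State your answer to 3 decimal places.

Var(T) = 55.08 − (-4.2)² = 37.44
σ(T) = √37.44 ≈ 6.119

6.119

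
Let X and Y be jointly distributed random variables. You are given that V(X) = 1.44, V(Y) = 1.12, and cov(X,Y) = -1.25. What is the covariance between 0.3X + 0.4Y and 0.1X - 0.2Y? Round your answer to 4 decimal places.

cov(0.3X + 0.4Y, 0.1X - 0.2Y) = (0.3)(0.1)V(X) + (0.4)(-0.2)V(Y) + [(0.3)(-0.2) + (0.4)(0.1)]cov(X,Y)
= 0.03·1.44 + -0.08·1.12 + -0.02·-1.25 = -0.0214

-0.0214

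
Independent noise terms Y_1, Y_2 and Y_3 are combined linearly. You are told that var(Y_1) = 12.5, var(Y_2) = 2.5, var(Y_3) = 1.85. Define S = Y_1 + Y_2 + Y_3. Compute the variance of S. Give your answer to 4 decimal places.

By independence, var(S) = (1)²var(Y_1) + (1)²var(Y_2) + (1)²var(Y_3)
= (1)²·12.5 + (1)²·2.5 + (1)²·1.85 = 16.85

16.8500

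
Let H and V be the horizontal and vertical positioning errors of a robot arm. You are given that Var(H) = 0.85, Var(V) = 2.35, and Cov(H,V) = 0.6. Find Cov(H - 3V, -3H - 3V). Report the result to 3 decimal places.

Cov(H - 3V, -3H - 3V) = (1)(-3)Var(H) + (-3)(-3)Var(V) + [(1)(-3) + (-3)(-3)]Cov(H,V)
= -3·0.85 + 9·2.35 + 6·0.6 = 22.2

22.200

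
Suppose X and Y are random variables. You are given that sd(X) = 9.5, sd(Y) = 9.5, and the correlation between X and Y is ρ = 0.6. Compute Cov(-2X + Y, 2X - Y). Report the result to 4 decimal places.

V(X) = (9.5)² = 90.25;  V(Y) = (9.5)² = 90.25
Cov(X,Y) = ρ·sd(X)·sd(Y) = 0.6·9.5·9.5 = 54.15
Cov(-2X + Y, 2X - Y) = (-2)(2)V(X) + (1)(-1)V(Y) + [(-2)(-1) + (1)(2)]Cov(X,Y)
= -4·90.25 + -1·90.25 + 4·54.15 = -234.65

-234.6500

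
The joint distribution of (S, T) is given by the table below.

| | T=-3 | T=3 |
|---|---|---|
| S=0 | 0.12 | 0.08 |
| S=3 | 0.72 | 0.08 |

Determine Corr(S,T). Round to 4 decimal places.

E[S] = 2.4,  E[T] = -2.04
E[ST] = -5.76
cov(S,T) = E[ST] − E[S]E[T] = -5.76 − (2.4)(-2.04) = -0.864
V(S) = 1.44,  V(T) = 4.8384
ρ = -0.864 / √(1.44·4.8384) ≈ -0.3273

-0.3273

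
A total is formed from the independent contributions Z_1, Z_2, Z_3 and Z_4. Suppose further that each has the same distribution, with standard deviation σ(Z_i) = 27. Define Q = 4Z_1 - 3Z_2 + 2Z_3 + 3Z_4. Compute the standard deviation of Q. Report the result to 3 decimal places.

166.439

V(Z_i) = (27)² = 729
By independence, V(Q) = (4)²V(Z_1) + (-3)²V(Z_2) + (2)²V(Z_3) + (3)²V(Z_4)
= (4)²·729 + (-3)²·729 + (2)²·729 + (3)²·729 = 27702
σ(Q) = √27702 ≈ 166.439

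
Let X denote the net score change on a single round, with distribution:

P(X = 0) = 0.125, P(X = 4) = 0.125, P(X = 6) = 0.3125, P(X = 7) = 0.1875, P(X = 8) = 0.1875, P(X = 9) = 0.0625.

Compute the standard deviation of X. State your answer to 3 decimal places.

2.537

E[X] = (0)(0.125) + (4)(0.125) + (6)(0.3125) + (7)(0.1875) + (8)(0.1875) + (9)(0.0625) = 5.75
E[X²] = (0)²(0.125) + (4)²(0.125) + (6)²(0.3125) + (7)²(0.1875) + (8)²(0.1875) + (9)²(0.0625) = 39.5
V(X) = E[X²] − (E[X])² = 39.5 − (5.75)² = 6.4375
SD(X) = √6.4375 ≈ 2.537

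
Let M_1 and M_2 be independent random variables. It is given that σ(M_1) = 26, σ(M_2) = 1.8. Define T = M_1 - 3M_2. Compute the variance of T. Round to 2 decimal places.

var(M_1) = 676, var(M_2) = 3.24
By independence, var(T) = (1)²var(M_1) + (-3)²var(M_2)
= (1)²·676 + (-3)²·3.24 = 705.16

705.16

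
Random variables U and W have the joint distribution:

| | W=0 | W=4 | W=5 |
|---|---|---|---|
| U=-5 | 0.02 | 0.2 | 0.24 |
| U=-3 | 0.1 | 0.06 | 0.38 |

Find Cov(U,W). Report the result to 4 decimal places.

-0.1912

E[U] = -3.92,  E[W] = 4.14
E[UW] = -16.42
Cov(U,W) = E[UW] − E[U]E[W] = -16.42 − (-3.92)(4.14) = -0.1912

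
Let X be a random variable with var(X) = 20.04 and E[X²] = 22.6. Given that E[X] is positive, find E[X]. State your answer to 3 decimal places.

1.600

(E[X])² = E[X²] − var(X) = 22.6 − 20.04 = 2.56
E[X] = √2.56 = 1.6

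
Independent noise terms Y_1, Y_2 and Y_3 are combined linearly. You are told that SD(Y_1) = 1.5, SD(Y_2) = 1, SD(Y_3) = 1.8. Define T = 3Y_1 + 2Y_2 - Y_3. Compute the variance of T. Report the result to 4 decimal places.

V(Y_1) = 2.25, V(Y_2) = 1, V(Y_3) = 3.24
By independence, V(T) = (3)²V(Y_1) + (2)²V(Y_2) + (-1)²V(Y_3)
= (3)²·2.25 + (2)²·1 + (-1)²·3.24 = 27.49

27.4900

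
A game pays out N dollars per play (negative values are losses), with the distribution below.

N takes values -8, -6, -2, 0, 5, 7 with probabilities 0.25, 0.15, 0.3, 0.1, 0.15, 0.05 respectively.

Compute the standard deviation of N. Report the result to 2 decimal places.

4.80

E[N] = (-8)(0.25) + (-6)(0.15) + (-2)(0.3) + (0)(0.1) + (5)(0.15) + (7)(0.05) = -2.4
E[N²] = (-8)²(0.25) + (-6)²(0.15) + (-2)²(0.3) + (0)²(0.1) + (5)²(0.15) + (7)²(0.05) = 28.8
V(N) = E[N²] − (E[N])² = 28.8 − (-2.4)² = 23.04
sd(N) = √23.04 ≈ 4.80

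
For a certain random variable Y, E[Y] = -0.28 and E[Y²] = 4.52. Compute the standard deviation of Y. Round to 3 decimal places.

Var(Y) = 4.52 − (-0.28)² = 4.4416
SD(Y) = √4.4416 ≈ 2.108

2.108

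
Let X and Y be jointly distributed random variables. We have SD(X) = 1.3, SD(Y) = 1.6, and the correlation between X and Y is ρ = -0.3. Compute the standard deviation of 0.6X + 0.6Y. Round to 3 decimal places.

var(X) = (1.3)² = 1.69;  var(Y) = (1.6)² = 2.56
cov(X,Y) = ρ·SD(X)·SD(Y) = -0.3·1.3·1.6 = -0.624
var(0.6X + 0.6Y) = (0.6)²·var(X) + (0.6)²·var(Y) + 2·(0.6)·(0.6)·cov(X,Y)
= 0.36·1.69 + 0.36·2.56 + 0.72·-0.624 = 1.08072
SD(0.6X + 0.6Y) = √1.08072 ≈ 1.040

1.040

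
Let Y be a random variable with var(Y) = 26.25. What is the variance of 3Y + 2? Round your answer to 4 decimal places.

236.2500

var(3Y + 2) = (3)²·var(Y) = 9·26.25 = 236.25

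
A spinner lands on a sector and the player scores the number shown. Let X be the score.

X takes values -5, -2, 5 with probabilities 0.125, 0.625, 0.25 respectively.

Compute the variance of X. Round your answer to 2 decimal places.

11.48

E[X] = (-5)(0.125) + (-2)(0.625) + (5)(0.25) = -0.625
E[X²] = (-5)²(0.125) + (-2)²(0.625) + (5)²(0.25) = 11.875
Var(X) = E[X²] − (E[X])² = 11.875 − (-0.625)² = 11.484375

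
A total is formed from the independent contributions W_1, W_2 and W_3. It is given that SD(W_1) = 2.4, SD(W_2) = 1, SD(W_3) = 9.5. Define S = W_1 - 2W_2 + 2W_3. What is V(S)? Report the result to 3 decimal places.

370.760

V(W_1) = 5.76, V(W_2) = 1, V(W_3) = 90.25
By independence, V(S) = (1)²V(W_1) + (-2)²V(W_2) + (2)²V(W_3)
= (1)²·5.76 + (-2)²·1 + (2)²·90.25 = 370.76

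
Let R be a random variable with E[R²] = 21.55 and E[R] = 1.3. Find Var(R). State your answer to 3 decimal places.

19.860

Var(R) = 21.55 − (1.3)² = 19.86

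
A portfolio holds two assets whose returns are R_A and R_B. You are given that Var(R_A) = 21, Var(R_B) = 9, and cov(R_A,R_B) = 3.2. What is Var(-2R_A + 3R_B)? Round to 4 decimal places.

Var(-2R_A + 3R_B) = (-2)²·Var(R_A) + (3)²·Var(R_B) + 2·(-2)·(3)·cov(R_A,R_B)
= 4·21 + 9·9 + -12·3.2 = 126.6

126.6000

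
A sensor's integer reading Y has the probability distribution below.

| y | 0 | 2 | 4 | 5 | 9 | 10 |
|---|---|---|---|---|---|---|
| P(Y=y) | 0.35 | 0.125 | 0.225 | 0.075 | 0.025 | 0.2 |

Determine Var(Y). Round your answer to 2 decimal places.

13.94

E[Y] = (0)(0.35) + (2)(0.125) + (4)(0.225) + (5)(0.075) + (9)(0.025) + (10)(0.2) = 3.75
E[Y²] = (0)²(0.35) + (2)²(0.125) + (4)²(0.225) + (5)²(0.075) + (9)²(0.025) + (10)²(0.2) = 28
Var(Y) = E[Y²] − (E[Y])² = 28 − (3.75)² = 13.9375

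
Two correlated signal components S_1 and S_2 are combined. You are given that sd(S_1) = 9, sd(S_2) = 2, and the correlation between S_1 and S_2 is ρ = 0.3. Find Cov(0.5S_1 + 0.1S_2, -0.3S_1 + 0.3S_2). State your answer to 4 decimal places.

Var(S_1) = (9)² = 81;  Var(S_2) = (2)² = 4
Cov(S_1,S_2) = ρ·sd(S_1)·sd(S_2) = 0.3·9·2 = 5.4
Cov(0.5S_1 + 0.1S_2, -0.3S_1 + 0.3S_2) = (0.5)(-0.3)Var(S_1) + (0.1)(0.3)Var(S_2) + [(0.5)(0.3) + (0.1)(-0.3)]Cov(S_1,S_2)
= -0.15·81 + 0.03·4 + 0.12·5.4 = -11.382

-11.3820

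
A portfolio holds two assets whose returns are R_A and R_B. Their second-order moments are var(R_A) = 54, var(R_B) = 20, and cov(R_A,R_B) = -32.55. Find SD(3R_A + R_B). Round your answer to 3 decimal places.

17.627

var(3R_A + R_B) = (3)²·var(R_A) + (1)²·var(R_B) + 2·(3)·(1)·cov(R_A,R_B)
= 9·54 + 1·20 + 6·-32.55 = 310.7
SD(3R_A + R_B) = √310.7 ≈ 17.627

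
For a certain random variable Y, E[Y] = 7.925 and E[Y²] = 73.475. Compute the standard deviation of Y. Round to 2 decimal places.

3.27

var(Y) = 73.475 − (7.925)² = 10.669375
SD(Y) = √10.669375 ≈ 3.27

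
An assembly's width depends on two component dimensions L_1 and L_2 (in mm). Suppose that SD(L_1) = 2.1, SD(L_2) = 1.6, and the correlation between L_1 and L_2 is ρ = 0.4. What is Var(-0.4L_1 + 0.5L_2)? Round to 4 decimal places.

Var(L_1) = (2.1)² = 4.41;  Var(L_2) = (1.6)² = 2.56
Cov(L_1,L_2) = ρ·SD(L_1)·SD(L_2) = 0.4·2.1·1.6 = 1.344
Var(-0.4L_1 + 0.5L_2) = (-0.4)²·Var(L_1) + (0.5)²·Var(L_2) + 2·(-0.4)·(0.5)·Cov(L_1,L_2)
= 0.16·4.41 + 0.25·2.56 + -0.4·1.344 = 0.808

0.8080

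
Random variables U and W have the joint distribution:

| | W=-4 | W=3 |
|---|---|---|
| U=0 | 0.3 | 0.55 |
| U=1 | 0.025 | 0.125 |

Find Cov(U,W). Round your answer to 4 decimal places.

E[U] = 0.15,  E[W] = 0.725
E[UW] = 0.275
Cov(U,W) = E[UW] − E[U]E[W] = 0.275 − (0.15)(0.725) = 0.16625

0.1663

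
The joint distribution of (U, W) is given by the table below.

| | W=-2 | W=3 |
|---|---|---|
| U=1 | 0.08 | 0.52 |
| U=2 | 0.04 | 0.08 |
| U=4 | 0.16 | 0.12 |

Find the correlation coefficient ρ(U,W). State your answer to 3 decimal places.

-0.427

E[U] = 1.96,  E[W] = 1.6
E[UW] = 1.88
Cov(U,W) = E[UW] − E[U]E[W] = 1.88 − (1.96)(1.6) = -1.256
Var(U) = 1.7184,  Var(W) = 5.04
ρ = -1.256 / √(1.7184·5.04) ≈ -0.427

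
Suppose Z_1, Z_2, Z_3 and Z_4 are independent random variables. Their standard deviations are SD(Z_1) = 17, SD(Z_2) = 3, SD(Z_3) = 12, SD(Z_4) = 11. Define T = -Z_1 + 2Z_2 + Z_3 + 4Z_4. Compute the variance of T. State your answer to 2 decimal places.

Var(Z_1) = 289, Var(Z_2) = 9, Var(Z_3) = 144, Var(Z_4) = 121
By independence, Var(T) = (-1)²Var(Z_1) + (2)²Var(Z_2) + (1)²Var(Z_3) + (4)²Var(Z_4)
= (-1)²·289 + (2)²·9 + (1)²·144 + (4)²·121 = 2405

2405.00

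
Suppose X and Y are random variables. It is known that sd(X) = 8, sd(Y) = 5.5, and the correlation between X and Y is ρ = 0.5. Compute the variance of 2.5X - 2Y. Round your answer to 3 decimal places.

Var(X) = (8)² = 64;  Var(Y) = (5.5)² = 30.25
Cov(X,Y) = ρ·sd(X)·sd(Y) = 0.5·8·5.5 = 22
Var(2.5X - 2Y) = (2.5)²·Var(X) + (-2)²·Var(Y) + 2·(2.5)·(-2)·Cov(X,Y)
= 6.25·64 + 4·30.25 + -10·22 = 301

301.000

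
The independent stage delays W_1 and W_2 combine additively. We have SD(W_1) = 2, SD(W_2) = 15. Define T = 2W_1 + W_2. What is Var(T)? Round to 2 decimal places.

Var(W_1) = 4, Var(W_2) = 225
By independence, Var(T) = (2)²Var(W_1) + (1)²Var(W_2)
= (2)²·4 + (1)²·225 = 241

241.00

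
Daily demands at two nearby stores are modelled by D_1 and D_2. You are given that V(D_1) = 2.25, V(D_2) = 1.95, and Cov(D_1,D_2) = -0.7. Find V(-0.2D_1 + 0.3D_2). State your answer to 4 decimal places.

V(-0.2D_1 + 0.3D_2) = (-0.2)²·V(D_1) + (0.3)²·V(D_2) + 2·(-0.2)·(0.3)·Cov(D_1,D_2)
= 0.04·2.25 + 0.09·1.95 + -0.12·-0.7 = 0.3495

0.3495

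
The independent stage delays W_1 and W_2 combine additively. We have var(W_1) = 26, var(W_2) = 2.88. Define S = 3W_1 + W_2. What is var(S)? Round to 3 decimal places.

236.880

By independence, var(S) = (3)²var(W_1) + (1)²var(W_2)
= (3)²·26 + (1)²·2.88 = 236.88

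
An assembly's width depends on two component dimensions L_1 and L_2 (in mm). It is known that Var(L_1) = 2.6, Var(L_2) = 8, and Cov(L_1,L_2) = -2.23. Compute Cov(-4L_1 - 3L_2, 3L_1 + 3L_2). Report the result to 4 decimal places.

Cov(-4L_1 - 3L_2, 3L_1 + 3L_2) = (-4)(3)Var(L_1) + (-3)(3)Var(L_2) + [(-4)(3) + (-3)(3)]Cov(L_1,L_2)
= -12·2.6 + -9·8 + -21·-2.23 = -56.37

-56.3700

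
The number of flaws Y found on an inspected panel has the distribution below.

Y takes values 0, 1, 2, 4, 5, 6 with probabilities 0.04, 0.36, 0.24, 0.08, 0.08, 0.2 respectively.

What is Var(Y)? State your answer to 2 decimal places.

E[Y] = (0)(0.04) + (1)(0.36) + (2)(0.24) + (4)(0.08) + (5)(0.08) + (6)(0.2) = 2.76
E[Y²] = (0)²(0.04) + (1)²(0.36) + (2)²(0.24) + (4)²(0.08) + (5)²(0.08) + (6)²(0.2) = 11.8
Var(Y) = E[Y²] − (E[Y])² = 11.8 − (2.76)² = 4.1824

4.18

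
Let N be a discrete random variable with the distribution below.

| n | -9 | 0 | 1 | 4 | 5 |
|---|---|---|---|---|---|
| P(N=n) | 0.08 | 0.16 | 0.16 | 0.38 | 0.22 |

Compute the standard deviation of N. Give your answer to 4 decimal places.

3.7385

E[N] = (-9)(0.08) + (0)(0.16) + (1)(0.16) + (4)(0.38) + (5)(0.22) = 2.06
E[N²] = (-9)²(0.08) + (0)²(0.16) + (1)²(0.16) + (4)²(0.38) + (5)²(0.22) = 18.22
Var(N) = E[N²] − (E[N])² = 18.22 − (2.06)² = 13.9764
σ(N) = √13.9764 ≈ 3.7385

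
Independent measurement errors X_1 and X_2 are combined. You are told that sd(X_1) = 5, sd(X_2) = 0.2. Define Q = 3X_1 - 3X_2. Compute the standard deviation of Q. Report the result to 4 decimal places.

15.0120

Var(X_1) = 25, Var(X_2) = 0.04
By independence, Var(Q) = (3)²Var(X_1) + (-3)²Var(X_2)
= (3)²·25 + (-3)²·0.04 = 225.36
sd(Q) = √225.36 ≈ 15.0120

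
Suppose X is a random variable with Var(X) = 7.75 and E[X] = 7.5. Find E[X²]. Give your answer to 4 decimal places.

E[X²] = Var(X) + (E[X])² = 7.75 + (7.5)² = 64

64.0000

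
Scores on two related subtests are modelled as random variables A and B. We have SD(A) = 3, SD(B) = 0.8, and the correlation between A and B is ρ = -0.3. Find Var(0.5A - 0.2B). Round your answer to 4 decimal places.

2.4196

Var(A) = (3)² = 9;  Var(B) = (0.8)² = 0.64
cov(A,B) = ρ·SD(A)·SD(B) = -0.3·3·0.8 = -0.72
Var(0.5A - 0.2B) = (0.5)²·Var(A) + (-0.2)²·Var(B) + 2·(0.5)·(-0.2)·cov(A,B)
= 0.25·9 + 0.04·0.64 + -0.2·-0.72 = 2.4196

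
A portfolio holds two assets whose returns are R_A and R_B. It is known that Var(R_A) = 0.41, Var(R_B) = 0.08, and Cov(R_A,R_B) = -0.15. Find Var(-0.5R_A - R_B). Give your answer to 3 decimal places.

Var(-0.5R_A - R_B) = (-0.5)²·Var(R_A) + (-1)²·Var(R_B) + 2·(-0.5)·(-1)·Cov(R_A,R_B)
= 0.25·0.41 + 1·0.08 + 1·-0.15 = 0.0325

0.033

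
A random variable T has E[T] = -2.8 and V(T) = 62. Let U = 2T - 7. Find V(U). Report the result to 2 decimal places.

V(2T - 7) = (2)²·V(T) = 4·62 = 248

248.00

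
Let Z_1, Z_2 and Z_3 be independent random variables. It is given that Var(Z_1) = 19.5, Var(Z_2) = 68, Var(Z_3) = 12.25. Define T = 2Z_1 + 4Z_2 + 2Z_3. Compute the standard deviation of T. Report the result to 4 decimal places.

34.8569

By independence, Var(T) = (2)²Var(Z_1) + (4)²Var(Z_2) + (2)²Var(Z_3)
= (2)²·19.5 + (4)²·68 + (2)²·12.25 = 1215
SD(T) = √1215 ≈ 34.8569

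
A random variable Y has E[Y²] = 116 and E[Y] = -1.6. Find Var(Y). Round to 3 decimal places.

Var(Y) = 116 − (-1.6)² = 113.44

113.440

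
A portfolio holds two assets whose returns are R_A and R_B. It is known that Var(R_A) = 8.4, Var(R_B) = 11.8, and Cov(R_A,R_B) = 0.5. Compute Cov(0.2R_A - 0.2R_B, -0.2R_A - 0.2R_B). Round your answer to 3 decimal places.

Cov(0.2R_A - 0.2R_B, -0.2R_A - 0.2R_B) = (0.2)(-0.2)Var(R_A) + (-0.2)(-0.2)Var(R_B) + [(0.2)(-0.2) + (-0.2)(-0.2)]Cov(R_A,R_B)
= -0.04·8.4 + 0.04·11.8 + 0·0.5 = 0.136

0.136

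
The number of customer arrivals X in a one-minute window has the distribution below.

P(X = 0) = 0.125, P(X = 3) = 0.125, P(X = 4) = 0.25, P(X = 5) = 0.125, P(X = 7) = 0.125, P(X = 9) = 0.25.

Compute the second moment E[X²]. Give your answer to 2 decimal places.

34.63

E[X²] = (0)²(0.125) + (3)²(0.125) + (4)²(0.25) + (5)²(0.125) + (7)²(0.125) + (9)²(0.25) = 34.625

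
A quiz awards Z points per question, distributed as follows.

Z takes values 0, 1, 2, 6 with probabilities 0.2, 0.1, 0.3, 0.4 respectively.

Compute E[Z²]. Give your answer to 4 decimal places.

15.7000

E[Z²] = (0)²(0.2) + (1)²(0.1) + (2)²(0.3) + (6)²(0.4) = 15.7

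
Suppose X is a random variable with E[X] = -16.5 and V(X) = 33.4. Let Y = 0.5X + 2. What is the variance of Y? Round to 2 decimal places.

8.35

V(0.5X + 2) = (0.5)²·V(X) = 0.25·33.4 = 8.35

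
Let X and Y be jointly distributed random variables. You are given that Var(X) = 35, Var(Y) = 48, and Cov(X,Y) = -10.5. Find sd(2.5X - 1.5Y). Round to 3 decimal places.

20.137

Var(2.5X - 1.5Y) = (2.5)²·Var(X) + (-1.5)²·Var(Y) + 2·(2.5)·(-1.5)·Cov(X,Y)
= 6.25·35 + 2.25·48 + -7.5·-10.5 = 405.5
sd(2.5X - 1.5Y) = √405.5 ≈ 20.137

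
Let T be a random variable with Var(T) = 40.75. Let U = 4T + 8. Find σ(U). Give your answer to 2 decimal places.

25.53

Var(4T + 8) = (4)²·40.75 = 652
σ(U) = √652 ≈ 25.53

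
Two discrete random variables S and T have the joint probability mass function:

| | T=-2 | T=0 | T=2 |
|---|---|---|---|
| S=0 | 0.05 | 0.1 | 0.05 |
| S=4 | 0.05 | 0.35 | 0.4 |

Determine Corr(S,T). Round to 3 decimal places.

E[S] = 3.2,  E[T] = 0.7
E[ST] = 2.8
Cov(S,T) = E[ST] − E[S]E[T] = 2.8 − (3.2)(0.7) = 0.56
Var(S) = 2.56,  Var(T) = 1.71
ρ = 0.56 / √(2.56·1.71) ≈ 0.268

0.268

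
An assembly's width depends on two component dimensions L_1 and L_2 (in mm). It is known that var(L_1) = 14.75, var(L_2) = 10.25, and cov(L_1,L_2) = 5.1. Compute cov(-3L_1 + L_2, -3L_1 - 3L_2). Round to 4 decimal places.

cov(-3L_1 + L_2, -3L_1 - 3L_2) = (-3)(-3)var(L_1) + (1)(-3)var(L_2) + [(-3)(-3) + (1)(-3)]cov(L_1,L_2)
= 9·14.75 + -3·10.25 + 6·5.1 = 132.6

132.6000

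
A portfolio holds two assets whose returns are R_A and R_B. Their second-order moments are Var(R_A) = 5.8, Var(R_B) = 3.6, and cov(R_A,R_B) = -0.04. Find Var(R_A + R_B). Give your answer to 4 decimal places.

Var(R_A + R_B) = (1)²·Var(R_A) + (1)²·Var(R_B) + 2·(1)·(1)·cov(R_A,R_B)
= 1·5.8 + 1·3.6 + 2·-0.04 = 9.32

9.3200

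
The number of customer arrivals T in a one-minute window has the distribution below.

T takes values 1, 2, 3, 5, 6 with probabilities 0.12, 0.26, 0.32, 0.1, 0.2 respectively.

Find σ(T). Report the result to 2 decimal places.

E[T] = (1)(0.12) + (2)(0.26) + (3)(0.32) + (5)(0.1) + (6)(0.2) = 3.3
E[T²] = (1)²(0.12) + (2)²(0.26) + (3)²(0.32) + (5)²(0.1) + (6)²(0.2) = 13.74
V(T) = E[T²] − (E[T])² = 13.74 − (3.3)² = 2.85
σ(T) = √2.85 ≈ 1.69

1.69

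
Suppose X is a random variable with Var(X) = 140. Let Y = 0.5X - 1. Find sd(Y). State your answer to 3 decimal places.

Var(0.5X - 1) = (0.5)²·140 = 35
sd(Y) = √35 ≈ 5.916

5.916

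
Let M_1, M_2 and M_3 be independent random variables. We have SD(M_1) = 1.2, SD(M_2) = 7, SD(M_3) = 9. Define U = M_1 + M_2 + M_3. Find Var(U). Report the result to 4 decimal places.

Var(M_1) = 1.44, Var(M_2) = 49, Var(M_3) = 81
By independence, Var(U) = (1)²Var(M_1) + (1)²Var(M_2) + (1)²Var(M_3)
= (1)²·1.44 + (1)²·49 + (1)²·81 = 131.44

131.4400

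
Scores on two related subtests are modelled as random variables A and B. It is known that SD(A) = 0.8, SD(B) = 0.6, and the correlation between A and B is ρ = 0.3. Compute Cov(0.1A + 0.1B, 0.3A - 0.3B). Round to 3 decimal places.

var(A) = (0.8)² = 0.64;  var(B) = (0.6)² = 0.36
Cov(A,B) = ρ·SD(A)·SD(B) = 0.3·0.8·0.6 = 0.144
Cov(0.1A + 0.1B, 0.3A - 0.3B) = (0.1)(0.3)var(A) + (0.1)(-0.3)var(B) + [(0.1)(-0.3) + (0.1)(0.3)]Cov(A,B)
= 0.03·0.64 + -0.03·0.36 + 0·0.144 = 0.0084

0.008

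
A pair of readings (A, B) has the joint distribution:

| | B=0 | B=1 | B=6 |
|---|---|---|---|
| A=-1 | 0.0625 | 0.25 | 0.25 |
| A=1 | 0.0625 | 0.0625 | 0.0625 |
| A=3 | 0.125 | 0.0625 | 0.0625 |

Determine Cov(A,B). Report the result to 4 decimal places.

-0.9844

E[A] = 0.375,  E[B] = 2.625
E[AB] = 0
Cov(A,B) = E[AB] − E[A]E[B] = 0 − (0.375)(2.625) = -0.984375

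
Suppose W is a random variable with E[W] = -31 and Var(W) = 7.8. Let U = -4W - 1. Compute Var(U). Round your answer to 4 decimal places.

124.8000

Var(-4W - 1) = (-4)²·Var(W) = 16·7.8 = 124.8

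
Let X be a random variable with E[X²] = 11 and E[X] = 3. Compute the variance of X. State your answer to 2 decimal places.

var(X) = 11 − (3)² = 2

2.00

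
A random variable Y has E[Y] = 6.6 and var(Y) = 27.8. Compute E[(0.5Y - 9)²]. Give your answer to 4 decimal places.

E[0.5Y - 9] = 0.5·6.6 − 9 = -5.7
var(0.5Y - 9) = (0.5)²·27.8 = 6.95
E[(0.5Y - 9)²] = var((0.5Y - 9)) + (E[(0.5Y - 9)])² = 6.95 + (-5.7)² = 39.44

39.4400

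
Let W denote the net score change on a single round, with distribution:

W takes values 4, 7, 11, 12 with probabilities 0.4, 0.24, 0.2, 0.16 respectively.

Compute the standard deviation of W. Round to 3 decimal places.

E[W] = (4)(0.4) + (7)(0.24) + (11)(0.2) + (12)(0.16) = 7.4
E[W²] = (4)²(0.4) + (7)²(0.24) + (11)²(0.2) + (12)²(0.16) = 65.4
Var(W) = E[W²] − (E[W])² = 65.4 − (7.4)² = 10.64
σ(W) = √10.64 ≈ 3.262

3.262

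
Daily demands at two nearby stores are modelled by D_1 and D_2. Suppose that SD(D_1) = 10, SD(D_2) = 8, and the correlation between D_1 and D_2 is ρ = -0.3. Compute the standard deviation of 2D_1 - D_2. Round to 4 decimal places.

Var(D_1) = (10)² = 100;  Var(D_2) = (8)² = 64
Cov(D_1,D_2) = ρ·SD(D_1)·SD(D_2) = -0.3·10·8 = -24
Var(2D_1 - D_2) = (2)²·Var(D_1) + (-1)²·Var(D_2) + 2·(2)·(-1)·Cov(D_1,D_2)
= 4·100 + 1·64 + -4·-24 = 560
SD(2D_1 - D_2) = √560 ≈ 23.6643

23.6643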